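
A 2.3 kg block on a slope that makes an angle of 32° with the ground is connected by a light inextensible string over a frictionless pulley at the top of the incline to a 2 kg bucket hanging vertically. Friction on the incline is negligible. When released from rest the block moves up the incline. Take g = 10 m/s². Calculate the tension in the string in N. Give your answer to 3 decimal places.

For the block on the incline: the weight component along the slope is m₁g sin 32° = 2.3 × 10 × 0.5299 = 12.188 N and the normal force is N = m₁g cos 32° = 19.505 N.
Newton's second law for the block (up-slope positive): T − 12.188 = 2.3 a. For the hanging bucket (downward positive): 2 × 10 − T = 2 a.
Adding the two equations eliminates T: 7.812 = 4.3 a, so a = 1.8167 m/s².
Then from the hanging bucket's equation, T = 2 × (10 − 1.8167) = 16.367 N.

16.367 N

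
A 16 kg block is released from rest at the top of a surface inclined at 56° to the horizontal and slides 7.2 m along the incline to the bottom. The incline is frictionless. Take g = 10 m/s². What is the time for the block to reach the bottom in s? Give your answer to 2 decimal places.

1.32 s

The weight component along the incline is mg sin 56° = 132.646 N and the normal force is N = mg cos 56° = 89.471 N.
With no friction, a = g sin 56° = 8.2904 m/s².
Starting from rest, L = ½at², so t = √(2L/a) = √(2 × 7.2 / 8.2904) = 1.3179 s.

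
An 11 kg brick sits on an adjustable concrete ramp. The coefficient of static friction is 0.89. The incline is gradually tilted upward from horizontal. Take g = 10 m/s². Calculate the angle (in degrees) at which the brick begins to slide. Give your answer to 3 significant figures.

41.7°

At the threshold of sliding, static friction is at its maximum μ_s N and exactly balances the weight component along the incline: mg sin θ = μ_s mg cos θ.
Hence tan θ = μ_s = 0.89, so θ = arctan(0.89) = 41.6691°.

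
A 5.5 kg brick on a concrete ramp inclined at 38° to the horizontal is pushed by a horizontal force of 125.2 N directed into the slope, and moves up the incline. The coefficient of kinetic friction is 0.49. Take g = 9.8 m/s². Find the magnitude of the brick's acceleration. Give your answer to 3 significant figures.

The horizontal push has components F cos 38° = 125.2 × 0.7880 = 98.658 N up the incline and F sin 38° = 125.2 × 0.6157 = 77.086 N pressing into the surface.
The normal force is therefore N = mg cos 38° + F sin 38° = 42.473 + 77.086 = 119.559 N, and kinetic friction down the slope is μN = 0.49 × 119.559 = 58.584 N.
Along the incline: F cos 38° − mg sin 38° − μN = ma, so 98.658 − 33.186 − 58.584 = 5.5 a, giving a = 1.2524 m/s².

1.25 m/s²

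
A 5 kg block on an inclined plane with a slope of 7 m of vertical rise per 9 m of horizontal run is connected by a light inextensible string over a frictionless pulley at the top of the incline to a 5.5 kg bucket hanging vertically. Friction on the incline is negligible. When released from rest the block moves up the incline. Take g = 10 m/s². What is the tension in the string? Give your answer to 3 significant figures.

42.3 N

For the block on the incline: the weight component along the slope is m₁g sin 37.87° = 5 × 10 × 0.6139 = 30.695 N and the normal force is N = m₁g cos 37.87° = 39.468 N.
Newton's second law for the block (up-slope positive): T − 30.695 = 5 a. For the hanging bucket (downward positive): 5.5 × 10 − T = 5.5 a.
Adding the two equations eliminates T: 24.305 = 10.5 a, so a = 2.3148 m/s².
Then from the hanging bucket's equation, T = 5.5 × (10 − 2.3148) = 42.269 N.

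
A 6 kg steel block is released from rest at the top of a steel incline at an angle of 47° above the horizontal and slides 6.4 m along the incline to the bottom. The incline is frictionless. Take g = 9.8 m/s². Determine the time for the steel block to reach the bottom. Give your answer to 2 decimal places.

The weight component along the incline is mg sin 47° = 43.004 N and the normal force is N = mg cos 47° = 40.102 N.
With no friction, a = g sin 47° = 7.1673 m/s².
Starting from rest, L = ½at², so t = √(2L/a) = √(2 × 6.4 / 7.1673) = 1.3364 s.

1.34 s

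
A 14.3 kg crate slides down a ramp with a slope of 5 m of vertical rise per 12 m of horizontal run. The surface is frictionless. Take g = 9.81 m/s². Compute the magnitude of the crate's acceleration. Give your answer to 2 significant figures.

Resolving the weight along the incline: the component pulling the crate down the slope is mg sin 22.62° = 14.3 × 9.81 × 0.3846 = 53.953 N, and the normal force is N = mg cos 22.62° = 14.3 × 9.81 × 0.9231 = 129.495 N.
With no friction the net force along the incline is 53.953 N, so a = g sin 22.62° = 53.953 / 14.3 = 3.7729 m/s².

3.8 m/s²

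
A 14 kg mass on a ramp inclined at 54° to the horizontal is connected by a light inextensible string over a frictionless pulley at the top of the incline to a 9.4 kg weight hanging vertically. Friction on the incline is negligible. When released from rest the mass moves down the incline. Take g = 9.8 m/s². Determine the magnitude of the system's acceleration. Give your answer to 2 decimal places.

0.81 m/s²

For the mass on the incline: the weight component along the slope is m₁g sin 54° = 14 × 9.8 × 0.8090 = 110.995 N and the normal force is N = m₁g cos 54° = 80.644 N.
Newton's second law for the mass (down-slope positive): 110.995 − T = 14 a. For the hanging weight (upward positive): T − 9.4 × 9.8 = 9.4 a.
Adding the two equations eliminates T: 18.875 = 23.4 a, so a = 0.8066 m/s².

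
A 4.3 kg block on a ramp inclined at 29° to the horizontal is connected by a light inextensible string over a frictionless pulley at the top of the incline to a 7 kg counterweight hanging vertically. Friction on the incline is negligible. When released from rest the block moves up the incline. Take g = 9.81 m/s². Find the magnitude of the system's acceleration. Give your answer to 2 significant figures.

For the block on the incline: the weight component along the slope is m₁g sin 29° = 4.3 × 9.81 × 0.4848 = 20.450 N and the normal force is N = m₁g cos 29° = 36.894 N.
Newton's second law for the block (up-slope positive): T − 20.450 = 4.3 a. For the hanging counterweight (downward positive): 7 × 9.81 − T = 7 a.
Adding the two equations eliminates T: 48.220 = 11.3 a, so a = 4.2673 m/s².

4.3 m/s²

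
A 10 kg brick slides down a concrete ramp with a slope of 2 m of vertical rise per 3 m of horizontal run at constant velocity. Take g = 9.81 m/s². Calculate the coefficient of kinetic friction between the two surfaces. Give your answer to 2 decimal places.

0.67

At constant velocity the net force along the incline is zero: mg sin 33.69° = μ mg cos 33.69°.
So μ = tan 33.69° = 0.5547 / 0.8321 = 0.6666.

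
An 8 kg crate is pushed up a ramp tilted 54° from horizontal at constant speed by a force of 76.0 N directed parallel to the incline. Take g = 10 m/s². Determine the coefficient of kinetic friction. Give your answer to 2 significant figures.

0.24

At constant speed ΣF = 0 along the incline. The applied 76.0 N acts up the slope; the weight component mg sin 54° = 64.721 N and kinetic friction μN both act down the slope.
So 76.0 = 64.721 + μ × 47.023, giving μ = (76.0 − 64.721) / 47.023 = 0.2399.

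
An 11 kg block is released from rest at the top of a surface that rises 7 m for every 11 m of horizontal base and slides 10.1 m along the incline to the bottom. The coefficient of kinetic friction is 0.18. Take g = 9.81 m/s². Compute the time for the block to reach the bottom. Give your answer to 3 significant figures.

2.31 s

The weight component along the incline is mg sin 32.47° = 57.934 N and the normal force is N = mg cos 32.47° = 91.040 N.
Friction up the slope is f = μN = 0.18 × 91.040 = 16.387 N, so the net downslope force is 57.934 − 16.387 = 41.547 N and a = 41.547 / 11 = 3.7770 m/s².
Starting from rest, L = ½at², so t = √(2L/a) = √(2 × 10.1 / 3.7770) = 2.3126 s.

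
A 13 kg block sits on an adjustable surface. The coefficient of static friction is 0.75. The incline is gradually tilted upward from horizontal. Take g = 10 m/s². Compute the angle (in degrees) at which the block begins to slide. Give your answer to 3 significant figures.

36.9°

At the threshold of sliding, static friction is at its maximum μ_s N and exactly balances the weight component along the incline: mg sin θ = μ_s mg cos θ.
Hence tan θ = μ_s = 0.75, so θ = arctan(0.75) = 36.8699°.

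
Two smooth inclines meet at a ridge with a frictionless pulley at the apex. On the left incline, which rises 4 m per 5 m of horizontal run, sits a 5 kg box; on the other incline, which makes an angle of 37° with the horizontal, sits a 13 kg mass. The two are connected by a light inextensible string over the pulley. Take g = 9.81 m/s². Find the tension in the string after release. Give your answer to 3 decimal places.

Resolve each weight along its own incline: the 5 kg mass has component 5 × 9.81 × sin 38.66° = 30.641 N down its slope, and the 13 kg mass has 13 × 9.81 × sin 37° = 76.749 N down its slope.
The 13 kg side's 76.749 N exceeds the other side's 30.641 N, so that mass slides down and the 5 kg mass slides up. Taking that direction as positive, Newton's second law for the whole system gives 76.749 − 30.641 = (5 + 13) a, so a = 46.108 / 18 = 2.5616 m/s².
For the 5 kg mass (up-slope positive): T − 30.641 = 5 × 2.5616, so T = 43.449 N.

43.449 N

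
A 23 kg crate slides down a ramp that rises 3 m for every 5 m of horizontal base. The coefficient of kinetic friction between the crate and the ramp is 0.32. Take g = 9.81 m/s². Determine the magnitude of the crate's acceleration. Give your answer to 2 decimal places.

Resolving the weight along the incline: the component pulling the crate down the slope is mg sin 30.96° = 23 × 9.81 × 0.5145 = 116.087 N, and the normal force is N = mg cos 30.96° = 23 × 9.81 × 0.8575 = 193.478 N.
Kinetic friction acts up the slope with magnitude f = μN = 0.32 × 193.478 = 61.913 N.
Net force along the incline is 116.087 − 61.913 = 54.174 N, so a = 54.174 / 23 = 2.3554 m/s².

2.36 m/s²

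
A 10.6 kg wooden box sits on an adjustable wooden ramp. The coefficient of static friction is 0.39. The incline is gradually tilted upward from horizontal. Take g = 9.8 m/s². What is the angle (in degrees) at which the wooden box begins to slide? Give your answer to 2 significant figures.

21°

At the threshold of sliding, static friction is at its maximum μ_s N and exactly balances the weight component along the incline: mg sin θ = μ_s mg cos θ.
Hence tan θ = μ_s = 0.39, so θ = arctan(0.39) = 21.3058°.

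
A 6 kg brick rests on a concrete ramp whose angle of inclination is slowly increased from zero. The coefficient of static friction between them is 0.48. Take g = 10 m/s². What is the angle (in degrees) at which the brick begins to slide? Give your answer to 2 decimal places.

At the threshold of sliding, static friction is at its maximum μ_s N and exactly balances the weight component along the incline: mg sin θ = μ_s mg cos θ.
Hence tan θ = μ_s = 0.48, so θ = arctan(0.48) = 25.6410°.

25.64°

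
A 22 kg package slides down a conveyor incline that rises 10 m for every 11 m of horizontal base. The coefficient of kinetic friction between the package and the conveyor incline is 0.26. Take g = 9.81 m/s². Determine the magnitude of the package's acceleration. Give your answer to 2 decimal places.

4.71 m/s²

Resolving the weight along the incline: the component pulling the package down the slope is mg sin 42.27° = 22 × 9.81 × 0.6727 = 145.182 N, and the normal force is N = mg cos 42.27° = 22 × 9.81 × 0.7399 = 159.685 N.
Kinetic friction acts up the slope with magnitude f = μN = 0.26 × 159.685 = 41.518 N.
Net force along the incline is 145.182 − 41.518 = 103.664 N, so a = 103.664 / 22 = 4.7120 m/s².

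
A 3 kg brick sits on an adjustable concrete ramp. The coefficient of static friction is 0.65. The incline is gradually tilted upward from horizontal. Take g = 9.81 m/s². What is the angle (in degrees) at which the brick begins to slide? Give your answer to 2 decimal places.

33.02°

At the threshold of sliding, static friction is at its maximum μ_s N and exactly balances the weight component along the incline: mg sin θ = μ_s mg cos θ.
Hence tan θ = μ_s = 0.65, so θ = arctan(0.65) = 33.0239°.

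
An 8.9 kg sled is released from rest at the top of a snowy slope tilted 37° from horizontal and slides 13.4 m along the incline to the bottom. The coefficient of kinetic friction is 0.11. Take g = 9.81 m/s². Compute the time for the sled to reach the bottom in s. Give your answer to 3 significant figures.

2.31 s

The weight component along the incline is mg sin 37° = 52.544 N and the normal force is N = mg cos 37° = 69.728 N.
Friction up the slope is f = μN = 0.11 × 69.728 = 7.670 N, so the net downslope force is 52.544 − 7.670 = 44.874 N and a = 44.874 / 8.9 = 5.0420 m/s².
Starting from rest, L = ½at², so t = √(2L/a) = √(2 × 13.4 / 5.0420) = 2.3055 s.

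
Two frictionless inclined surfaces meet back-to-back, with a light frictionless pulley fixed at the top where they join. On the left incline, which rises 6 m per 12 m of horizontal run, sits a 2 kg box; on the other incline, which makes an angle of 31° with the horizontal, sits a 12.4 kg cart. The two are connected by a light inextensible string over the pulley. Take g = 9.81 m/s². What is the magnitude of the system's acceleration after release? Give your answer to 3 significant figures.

Resolve each weight along its own incline: the 2 kg mass has component 2 × 9.81 × sin 26.57° = 8.774 N down its slope, and the 12.4 kg mass has 12.4 × 9.81 × sin 31° = 62.651 N down its slope.
The 12.4 kg side's 62.651 N exceeds the other side's 8.774 N, so that mass slides down and the 2 kg mass slides up. Taking that direction as positive, Newton's second law for the whole system gives 62.651 − 8.774 = (2 + 12.4) a, so a = 53.877 / 14.4 = 3.7415 m/s².

3.74 m/s²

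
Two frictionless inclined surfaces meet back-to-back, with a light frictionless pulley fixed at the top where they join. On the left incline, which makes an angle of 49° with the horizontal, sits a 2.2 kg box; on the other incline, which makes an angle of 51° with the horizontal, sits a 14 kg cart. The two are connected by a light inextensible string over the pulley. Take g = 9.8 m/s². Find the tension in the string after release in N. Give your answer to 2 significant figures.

29 N

Resolve each weight along its own incline: the 2.2 kg mass has component 2.2 × 9.8 × sin 49° = 16.272 N down its slope, and the 14 kg mass has 14 × 9.8 × sin 51° = 106.624 N down its slope.
The 14 kg side's 106.624 N exceeds the other side's 16.272 N, so that mass slides down and the 2.2 kg mass slides up. Taking that direction as positive, Newton's second law for the whole system gives 106.624 − 16.272 = (2.2 + 14) a, so a = 90.352 / 16.2 = 5.5773 m/s².
For the 2.2 kg mass (up-slope positive): T − 16.272 = 2.2 × 5.5773, so T = 28.542 N.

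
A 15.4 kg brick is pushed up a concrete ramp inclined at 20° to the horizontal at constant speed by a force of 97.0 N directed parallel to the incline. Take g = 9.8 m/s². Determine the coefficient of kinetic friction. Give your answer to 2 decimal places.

0.32

At constant speed ΣF = 0 along the incline. The applied 97.0 N acts up the slope; the weight component mg sin 20° = 51.618 N and kinetic friction μN both act down the slope.
So 97.0 = 51.618 + μ × 141.818, giving μ = (97.0 − 51.618) / 141.818 = 0.3200.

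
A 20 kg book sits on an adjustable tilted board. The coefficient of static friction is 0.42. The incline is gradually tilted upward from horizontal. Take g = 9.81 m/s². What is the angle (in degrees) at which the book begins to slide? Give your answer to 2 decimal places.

22.78°

At the threshold of sliding, static friction is at its maximum μ_s N and exactly balances the weight component along the incline: mg sin θ = μ_s mg cos θ.
Hence tan θ = μ_s = 0.42, so θ = arctan(0.42) = 22.7824°.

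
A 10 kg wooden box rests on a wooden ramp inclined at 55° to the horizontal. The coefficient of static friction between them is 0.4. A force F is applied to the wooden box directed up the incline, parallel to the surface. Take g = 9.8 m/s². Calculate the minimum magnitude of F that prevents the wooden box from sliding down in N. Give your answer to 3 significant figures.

The normal force is N = mg cos 55° = 56.210 N. With F at its minimum the wooden box is on the verge of sliding down, so static friction is at its maximum μ_s N = 0.4 × 56.210 = 22.484 N and acts up the slope.
Equilibrium along the incline: F + μ_s N = mg sin 55°, so F = 80.277 − 22.484 = 57.793 N.

57.8 N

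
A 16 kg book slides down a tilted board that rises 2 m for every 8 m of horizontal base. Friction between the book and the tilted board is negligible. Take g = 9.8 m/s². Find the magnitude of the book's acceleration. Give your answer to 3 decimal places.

Resolving the weight along the incline: the component pulling the book down the slope is mg sin 14.04° = 16 × 9.8 × 0.2425 = 38.024 N, and the normal force is N = mg cos 14.04° = 16 × 9.8 × 0.9701 = 152.112 N.
With no friction the net force along the incline is 38.024 N, so a = g sin 14.04° = 38.024 / 16 = 2.3765 m/s².

2.377 m/s²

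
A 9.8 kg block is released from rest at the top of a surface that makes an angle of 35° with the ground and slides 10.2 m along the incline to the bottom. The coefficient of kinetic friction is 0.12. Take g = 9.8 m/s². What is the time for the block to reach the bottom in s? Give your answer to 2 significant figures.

2.1 s

The weight component along the incline is mg sin 35° = 55.086 N and the normal force is N = mg cos 35° = 78.671 N.
Friction up the slope is f = μN = 0.12 × 78.671 = 9.441 N, so the net downslope force is 55.086 − 9.441 = 45.645 N and a = 45.645 / 9.8 = 4.6577 m/s².
Starting from rest, L = ½at², so t = √(2L/a) = √(2 × 10.2 / 4.6577) = 2.0928 s.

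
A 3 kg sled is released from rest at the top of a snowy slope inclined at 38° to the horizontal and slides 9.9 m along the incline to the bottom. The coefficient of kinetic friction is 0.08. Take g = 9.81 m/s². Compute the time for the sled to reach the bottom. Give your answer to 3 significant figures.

1.91 s

The weight component along the incline is mg sin 38° = 18.119 N and the normal force is N = mg cos 38° = 23.191 N.
Friction up the slope is f = μN = 0.08 × 23.191 = 1.855 N, so the net downslope force is 18.119 − 1.855 = 16.264 N and a = 16.264 / 3 = 5.4213 m/s².
Starting from rest, L = ½at², so t = √(2L/a) = √(2 × 9.9 / 5.4213) = 1.9111 s.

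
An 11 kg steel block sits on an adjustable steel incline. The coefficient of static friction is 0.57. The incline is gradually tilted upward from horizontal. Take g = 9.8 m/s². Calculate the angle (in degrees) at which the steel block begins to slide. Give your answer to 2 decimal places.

At the threshold of sliding, static friction is at its maximum μ_s N and exactly balances the weight component along the incline: mg sin θ = μ_s mg cos θ.
Hence tan θ = μ_s = 0.57, so θ = arctan(0.57) = 29.6831°.

29.68°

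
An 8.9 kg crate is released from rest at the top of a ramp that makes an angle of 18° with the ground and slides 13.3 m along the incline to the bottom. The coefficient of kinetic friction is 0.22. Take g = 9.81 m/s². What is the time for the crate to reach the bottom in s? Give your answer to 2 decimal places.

5.21 s

The weight component along the incline is mg sin 18° = 26.980 N and the normal force is N = mg cos 18° = 83.036 N.
Friction up the slope is f = μN = 0.22 × 83.036 = 18.268 N, so the net downslope force is 26.980 − 18.268 = 8.712 N and a = 8.712 / 8.9 = 0.9789 m/s².
Starting from rest, L = ½at², so t = √(2L/a) = √(2 × 13.3 / 0.9789) = 5.2128 s.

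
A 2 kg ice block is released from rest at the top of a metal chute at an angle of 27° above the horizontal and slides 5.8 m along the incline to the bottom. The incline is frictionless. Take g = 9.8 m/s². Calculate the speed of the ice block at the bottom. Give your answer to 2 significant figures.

7.2 m/s

The weight component along the incline is mg sin 27° = 8.898 N and the normal force is N = mg cos 27° = 17.464 N.
With no friction, a = g sin 27° = 4.4491 m/s².
Starting from rest over a distance of 5.8 m, v² = 2aL = 2 × 4.4491 × 5.8 = 51.6096, so v = 7.1840 m/s.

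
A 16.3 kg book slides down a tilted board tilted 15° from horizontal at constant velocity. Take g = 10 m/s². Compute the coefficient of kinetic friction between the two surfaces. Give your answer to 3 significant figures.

0.268

At constant velocity the net force along the incline is zero: mg sin 15° = μ mg cos 15°.
So μ = tan 15° = 0.2588 / 0.9659 = 0.2679.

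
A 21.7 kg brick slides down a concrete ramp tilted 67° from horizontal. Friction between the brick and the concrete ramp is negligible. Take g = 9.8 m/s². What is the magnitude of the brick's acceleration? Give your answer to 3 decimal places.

9.021 m/s²

Resolving the weight along the incline: the component pulling the brick down the slope is mg sin 67° = 21.7 × 9.8 × 0.9205 = 195.754 N, and the normal force is N = mg cos 67° = 21.7 × 9.8 × 0.3907 = 83.086 N.
With no friction the net force along the incline is 195.754 N, so a = g sin 67° = 195.754 / 21.7 = 9.0209 m/s².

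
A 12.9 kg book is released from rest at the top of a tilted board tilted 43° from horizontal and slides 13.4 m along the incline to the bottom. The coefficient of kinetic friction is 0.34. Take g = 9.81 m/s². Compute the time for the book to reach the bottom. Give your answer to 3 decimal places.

The weight component along the incline is mg sin 43° = 86.306 N and the normal force is N = mg cos 43° = 92.552 N.
Friction up the slope is f = μN = 0.34 × 92.552 = 31.468 N, so the net downslope force is 86.306 − 31.468 = 54.838 N and a = 54.838 / 12.9 = 4.2510 m/s².
Starting from rest, L = ½at², so t = √(2L/a) = √(2 × 13.4 / 4.2510) = 2.5109 s.

2.511 s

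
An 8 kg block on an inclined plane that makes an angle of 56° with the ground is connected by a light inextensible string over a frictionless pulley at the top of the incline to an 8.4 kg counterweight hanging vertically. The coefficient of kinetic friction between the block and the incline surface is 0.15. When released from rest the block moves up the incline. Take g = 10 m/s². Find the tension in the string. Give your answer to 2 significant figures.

78 N

For the block on the incline: the weight component along the slope is m₁g sin 56° = 8 × 10 × 0.8290 = 66.320 N and the normal force is N = m₁g cos 56° = 44.735 N.
Kinetic friction opposes the block's motion up the incline: f = μN = 0.15 × 44.735 = 6.710 N acting down the slope.
Newton's second law for the block (up-slope positive): T − 66.320 − 6.710 = 8 a. For the hanging counterweight (downward positive): 8.4 × 10 − T = 8.4 a.
Adding the two equations eliminates T: 10.970 = 16.4 a, so a = 0.6689 m/s².
Then from the hanging counterweight's equation, T = 8.4 × (10 − 0.6689) = 78.381 N.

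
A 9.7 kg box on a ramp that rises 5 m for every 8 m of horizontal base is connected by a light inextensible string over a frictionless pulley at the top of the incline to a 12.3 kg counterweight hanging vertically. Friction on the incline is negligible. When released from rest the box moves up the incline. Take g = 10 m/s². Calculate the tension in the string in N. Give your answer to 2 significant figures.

83 N

For the box on the incline: the weight component along the slope is m₁g sin 32.01° = 9.7 × 10 × 0.5300 = 51.410 N and the normal force is N = m₁g cos 32.01° = 82.256 N.
Newton's second law for the box (up-slope positive): T − 51.410 = 9.7 a. For the hanging counterweight (downward positive): 12.3 × 10 − T = 12.3 a.
Adding the two equations eliminates T: 71.590 = 22 a, so a = 3.2541 m/s².
Then from the hanging counterweight's equation, T = 12.3 × (10 − 3.2541) = 82.975 N.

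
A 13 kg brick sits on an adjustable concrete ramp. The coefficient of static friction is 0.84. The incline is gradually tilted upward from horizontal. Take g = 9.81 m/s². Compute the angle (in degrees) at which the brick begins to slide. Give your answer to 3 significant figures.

At the threshold of sliding, static friction is at its maximum μ_s N and exactly balances the weight component along the incline: mg sin θ = μ_s mg cos θ.
Hence tan θ = μ_s = 0.84, so θ = arctan(0.84) = 40.0303°.

40.0°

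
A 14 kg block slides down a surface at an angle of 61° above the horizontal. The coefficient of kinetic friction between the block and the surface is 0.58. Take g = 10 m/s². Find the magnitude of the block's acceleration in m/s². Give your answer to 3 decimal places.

5.934 m/s²

Resolving the weight along the incline: the component pulling the block down the slope is mg sin 61° = 14 × 10 × 0.8746 = 122.444 N, and the normal force is N = mg cos 61° = 14 × 10 × 0.4848 = 67.872 N.
Kinetic friction acts up the slope with magnitude f = μN = 0.58 × 67.872 = 39.366 N.
Net force along the incline is 122.444 − 39.366 = 83.078 N, so a = 83.078 / 14 = 5.9341 m/s².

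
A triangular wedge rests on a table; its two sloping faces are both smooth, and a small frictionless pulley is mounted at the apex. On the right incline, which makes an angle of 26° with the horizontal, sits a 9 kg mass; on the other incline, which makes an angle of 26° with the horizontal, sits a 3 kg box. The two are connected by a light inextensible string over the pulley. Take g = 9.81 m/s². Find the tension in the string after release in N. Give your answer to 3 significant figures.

19.4 N

Resolve each weight along its own incline: the 9 kg mass has component 9 × 9.81 × sin 26° = 38.704 N down its slope, and the 3 kg mass has 3 × 9.81 × sin 26° = 12.901 N down its slope.
The 9 kg side's 38.704 N exceeds the other side's 12.901 N, so that mass slides down and the 3 kg mass slides up. Taking that direction as positive, Newton's second law for the whole system gives 38.704 − 12.901 = (9 + 3) a, so a = 25.803 / 12 = 2.1503 m/s².
For the 3 kg mass (up-slope positive): T − 12.901 = 3 × 2.1503, so T = 19.352 N.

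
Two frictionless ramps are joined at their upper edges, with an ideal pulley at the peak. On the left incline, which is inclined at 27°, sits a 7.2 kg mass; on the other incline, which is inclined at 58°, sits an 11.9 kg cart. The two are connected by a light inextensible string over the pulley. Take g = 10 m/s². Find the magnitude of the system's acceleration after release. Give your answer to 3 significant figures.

3.57 m/s²

Resolve each weight along its own incline: the 7.2 kg mass has component 7.2 × 10 × sin 27° = 32.687 N down its slope, and the 11.9 kg mass has 11.9 × 10 × sin 58° = 100.918 N down its slope.
The 11.9 kg side's 100.918 N exceeds the other side's 32.687 N, so that mass slides down and the 7.2 kg mass slides up. Taking that direction as positive, Newton's second law for the whole system gives 100.918 − 32.687 = (7.2 + 11.9) a, so a = 68.231 / 19.1 = 3.5723 m/s².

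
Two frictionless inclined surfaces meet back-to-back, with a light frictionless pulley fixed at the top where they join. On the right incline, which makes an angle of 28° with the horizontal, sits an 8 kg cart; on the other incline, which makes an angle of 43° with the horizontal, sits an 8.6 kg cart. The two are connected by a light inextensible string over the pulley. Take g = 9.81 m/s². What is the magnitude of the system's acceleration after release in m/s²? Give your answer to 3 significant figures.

1.25 m/s²

Resolve each weight along its own incline: the 8 kg mass has component 8 × 9.81 × sin 28° = 36.844 N down its slope, and the 8.6 kg mass has 8.6 × 9.81 × sin 43° = 57.537 N down its slope.
The 8.6 kg side's 57.537 N exceeds the other side's 36.844 N, so that mass slides down and the 8 kg mass slides up. Taking that direction as positive, Newton's second law for the whole system gives 57.537 − 36.844 = (8 + 8.6) a, so a = 20.693 / 16.6 = 1.2466 m/s².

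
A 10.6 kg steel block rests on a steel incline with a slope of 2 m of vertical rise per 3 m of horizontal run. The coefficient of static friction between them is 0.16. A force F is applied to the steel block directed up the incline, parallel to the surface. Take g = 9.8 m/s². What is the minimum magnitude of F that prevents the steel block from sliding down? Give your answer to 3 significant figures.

43.8 N

The normal force is N = mg cos 33.69° = 86.433 N. With F at its minimum the steel block is on the verge of sliding down, so static friction is at its maximum μ_s N = 0.16 × 86.433 = 13.829 N and acts up the slope.
Equilibrium along the incline: F + μ_s N = mg sin 33.69°, so F = 57.622 − 13.829 = 43.793 N.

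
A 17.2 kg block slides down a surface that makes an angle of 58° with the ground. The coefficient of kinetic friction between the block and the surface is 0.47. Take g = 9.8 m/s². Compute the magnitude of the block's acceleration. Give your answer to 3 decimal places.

Resolving the weight along the incline: the component pulling the block down the slope is mg sin 58° = 17.2 × 9.8 × 0.8480 = 142.939 N, and the normal force is N = mg cos 58° = 17.2 × 9.8 × 0.5299 = 89.320 N.
Kinetic friction acts up the slope with magnitude f = μN = 0.47 × 89.320 = 41.980 N.
Net force along the incline is 142.939 − 41.980 = 100.959 N, so a = 100.959 / 17.2 = 5.8697 m/s².

5.870 m/s²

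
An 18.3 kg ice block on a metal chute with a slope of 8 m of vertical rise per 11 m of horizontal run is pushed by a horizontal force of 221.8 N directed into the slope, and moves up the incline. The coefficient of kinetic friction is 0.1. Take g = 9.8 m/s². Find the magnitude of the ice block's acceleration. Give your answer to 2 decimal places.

2.53 m/s²

The horizontal push has components F cos 36.03° = 221.8 × 0.8087 = 179.370 N up the incline and F sin 36.03° = 221.8 × 0.5882 = 130.463 N pressing into the surface.
The normal force is therefore N = mg cos 36.03° + F sin 36.03° = 145.032 + 130.463 = 275.495 N, and kinetic friction down the slope is μN = 0.1 × 275.495 = 27.550 N.
Along the incline: F cos 36.03° − mg sin 36.03° − μN = ma, so 179.370 − 105.488 − 27.550 = 18.3 a, giving a = 2.5318 m/s².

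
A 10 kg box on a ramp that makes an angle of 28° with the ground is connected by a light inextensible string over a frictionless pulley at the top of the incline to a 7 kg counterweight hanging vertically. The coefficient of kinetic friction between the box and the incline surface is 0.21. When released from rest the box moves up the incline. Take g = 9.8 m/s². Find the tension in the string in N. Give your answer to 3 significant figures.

66.8 N

For the box on the incline: the weight component along the slope is m₁g sin 28° = 10 × 9.8 × 0.4695 = 46.011 N and the normal force is N = m₁g cos 28° = 86.529 N.
Kinetic friction opposes the box's motion up the incline: f = μN = 0.21 × 86.529 = 18.171 N acting down the slope.
Newton's second law for the box (up-slope positive): T − 46.011 − 18.171 = 10 a. For the hanging counterweight (downward positive): 7 × 9.8 − T = 7 a.
Adding the two equations eliminates T: 4.418 = 17 a, so a = 0.2599 m/s².
Then from the hanging counterweight's equation, T = 7 × (9.8 − 0.2599) = 66.781 N.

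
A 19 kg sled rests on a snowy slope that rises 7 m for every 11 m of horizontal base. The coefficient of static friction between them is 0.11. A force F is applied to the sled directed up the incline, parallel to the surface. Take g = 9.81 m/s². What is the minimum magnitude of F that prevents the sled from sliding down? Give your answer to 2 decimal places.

82.77 N

The normal force is N = mg cos 32.47° = 157.250 N. With F at its minimum the sled is on the verge of sliding down, so static friction is at its maximum μ_s N = 0.11 × 157.250 = 17.297 N and acts up the slope.
Equilibrium along the incline: F + μ_s N = mg sin 32.47°, so F = 100.068 − 17.297 = 82.771 N.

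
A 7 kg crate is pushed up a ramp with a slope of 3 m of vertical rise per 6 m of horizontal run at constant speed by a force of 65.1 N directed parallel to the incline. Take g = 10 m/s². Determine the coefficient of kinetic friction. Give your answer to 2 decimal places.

At constant speed ΣF = 0 along the incline. The applied 65.1 N acts up the slope; the weight component mg sin 26.57° = 31.305 N and kinetic friction μN both act down the slope.
So 65.1 = 31.305 + μ × 62.610, giving μ = (65.1 − 31.305) / 62.610 = 0.5398.

0.54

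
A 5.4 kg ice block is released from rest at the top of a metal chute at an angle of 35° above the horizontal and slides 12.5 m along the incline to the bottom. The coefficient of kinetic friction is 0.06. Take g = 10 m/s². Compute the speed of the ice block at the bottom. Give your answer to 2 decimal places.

The weight component along the incline is mg sin 35° = 30.973 N and the normal force is N = mg cos 35° = 44.234 N.
Friction up the slope is f = μN = 0.06 × 44.234 = 2.654 N, so the net downslope force is 30.973 − 2.654 = 28.319 N and a = 28.319 / 5.4 = 5.2443 m/s².
Starting from rest over a distance of 12.5 m, v² = 2aL = 2 × 5.2443 × 12.5 = 131.1075, so v = 11.4502 m/s.

11.45 m/s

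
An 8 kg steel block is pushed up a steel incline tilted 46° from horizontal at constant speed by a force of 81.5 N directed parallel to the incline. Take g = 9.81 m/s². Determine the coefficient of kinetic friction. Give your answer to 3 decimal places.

At constant speed ΣF = 0 along the incline. The applied 81.5 N acts up the slope; the weight component mg sin 46° = 56.454 N and kinetic friction μN both act down the slope.
So 81.5 = 56.454 + μ × 54.517, giving μ = (81.5 − 56.454) / 54.517 = 0.4594.

0.459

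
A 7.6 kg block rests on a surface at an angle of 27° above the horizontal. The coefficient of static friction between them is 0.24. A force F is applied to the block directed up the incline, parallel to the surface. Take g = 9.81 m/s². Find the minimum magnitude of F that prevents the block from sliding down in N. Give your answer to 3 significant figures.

17.9 N

The normal force is N = mg cos 27° = 66.430 N. With F at its minimum the block is on the verge of sliding down, so static friction is at its maximum μ_s N = 0.24 × 66.430 = 15.943 N and acts up the slope.
Equilibrium along the incline: F + μ_s N = mg sin 27°, so F = 33.848 − 15.943 = 17.905 N.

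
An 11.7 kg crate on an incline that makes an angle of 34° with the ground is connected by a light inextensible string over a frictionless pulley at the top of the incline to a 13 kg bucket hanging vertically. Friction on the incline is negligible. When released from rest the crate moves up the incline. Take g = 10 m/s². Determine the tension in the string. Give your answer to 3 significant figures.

96.0 N

For the crate on the incline: the weight component along the slope is m₁g sin 34° = 11.7 × 10 × 0.5592 = 65.426 N and the normal force is N = m₁g cos 34° = 96.997 N.
Newton's second law for the crate (up-slope positive): T − 65.426 = 11.7 a. For the hanging bucket (downward positive): 13 × 10 − T = 13 a.
Adding the two equations eliminates T: 64.574 = 24.7 a, so a = 2.6143 m/s².
Then from the hanging bucket's equation, T = 13 × (10 − 2.6143) = 96.014 N.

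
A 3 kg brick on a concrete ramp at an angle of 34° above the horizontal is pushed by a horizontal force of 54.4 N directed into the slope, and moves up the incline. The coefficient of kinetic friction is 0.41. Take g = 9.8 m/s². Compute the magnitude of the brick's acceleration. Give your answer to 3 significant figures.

The horizontal push has components F cos 34° = 54.4 × 0.8290 = 45.098 N up the incline and F sin 34° = 54.4 × 0.5592 = 30.420 N pressing into the surface.
The normal force is therefore N = mg cos 34° + F sin 34° = 24.373 + 30.420 = 54.793 N, and kinetic friction down the slope is μN = 0.41 × 54.793 = 22.465 N.
Along the incline: F cos 34° − mg sin 34° − μN = ma, so 45.098 − 16.440 − 22.465 = 3 a, giving a = 2.0643 m/s².

2.06 m/s²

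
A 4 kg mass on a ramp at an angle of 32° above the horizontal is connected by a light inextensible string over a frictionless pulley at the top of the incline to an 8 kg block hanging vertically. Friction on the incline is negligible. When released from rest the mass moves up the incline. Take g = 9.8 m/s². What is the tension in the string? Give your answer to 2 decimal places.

For the mass on the incline: the weight component along the slope is m₁g sin 32° = 4 × 9.8 × 0.5299 = 20.772 N and the normal force is N = m₁g cos 32° = 33.243 N.
Newton's second law for the mass (up-slope positive): T − 20.772 = 4 a. For the hanging block (downward positive): 8 × 9.8 − T = 8 a.
Adding the two equations eliminates T: 57.628 = 12 a, so a = 4.8023 m/s².
Then from the hanging block's equation, T = 8 × (9.8 − 4.8023) = 39.982 N.

39.98 N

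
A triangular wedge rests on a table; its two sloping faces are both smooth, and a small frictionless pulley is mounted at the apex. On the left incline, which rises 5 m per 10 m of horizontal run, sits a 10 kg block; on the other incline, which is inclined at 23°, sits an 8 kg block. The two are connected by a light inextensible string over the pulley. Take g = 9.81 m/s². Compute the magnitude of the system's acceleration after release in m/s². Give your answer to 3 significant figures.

0.734 m/s²

Resolve each weight along its own incline: the 10 kg mass has component 10 × 9.81 × sin 26.57° = 43.872 N down its slope, and the 8 kg mass has 8 × 9.81 × sin 23° = 30.665 N down its slope.
The 10 kg side's 43.872 N exceeds the other side's 30.665 N, so that mass slides down and the 8 kg mass slides up. Taking that direction as positive, Newton's second law for the whole system gives 43.872 − 30.665 = (10 + 8) a, so a = 13.207 / 18 = 0.7337 m/s².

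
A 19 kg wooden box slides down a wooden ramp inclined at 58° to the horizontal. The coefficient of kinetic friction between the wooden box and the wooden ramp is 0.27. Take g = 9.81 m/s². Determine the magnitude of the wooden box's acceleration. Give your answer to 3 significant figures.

6.92 m/s²

Resolving the weight along the incline: the component pulling the wooden box down the slope is mg sin 58° = 19 × 9.81 × 0.8480 = 158.059 N, and the normal force is N = mg cos 58° = 19 × 9.81 × 0.5299 = 98.768 N.
Kinetic friction acts up the slope with magnitude f = μN = 0.27 × 98.768 = 26.667 N.
Net force along the incline is 158.059 − 26.667 = 131.392 N, so a = 131.392 / 19 = 6.9154 m/s².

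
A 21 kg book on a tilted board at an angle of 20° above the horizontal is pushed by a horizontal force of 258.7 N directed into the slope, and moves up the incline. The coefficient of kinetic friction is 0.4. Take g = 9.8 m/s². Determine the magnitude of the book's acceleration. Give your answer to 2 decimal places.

2.86 m/s²

The horizontal push has components F cos 20° = 258.7 × 0.9397 = 243.100 N up the incline and F sin 20° = 258.7 × 0.3420 = 88.475 N pressing into the surface.
The normal force is therefore N = mg cos 20° + F sin 20° = 193.390 + 88.475 = 281.865 N, and kinetic friction down the slope is μN = 0.4 × 281.865 = 112.746 N.
Along the incline: F cos 20° − mg sin 20° − μN = ma, so 243.100 − 70.384 − 112.746 = 21 a, giving a = 2.8557 m/s².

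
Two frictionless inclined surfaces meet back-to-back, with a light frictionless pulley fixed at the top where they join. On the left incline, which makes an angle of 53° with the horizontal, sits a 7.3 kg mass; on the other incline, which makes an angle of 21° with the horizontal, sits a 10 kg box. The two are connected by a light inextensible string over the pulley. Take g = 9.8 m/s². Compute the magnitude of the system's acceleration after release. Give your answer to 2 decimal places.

1.27 m/s²

Resolve each weight along its own incline: the 7.3 kg mass has component 7.3 × 9.8 × sin 53° = 57.134 N down its slope, and the 10 kg mass has 10 × 9.8 × sin 21° = 35.120 N down its slope.
The 7.3 kg side's 57.134 N exceeds the other side's 35.120 N, so that mass slides down and the 10 kg mass slides up. Taking that direction as positive, Newton's second law for the whole system gives 57.134 − 35.120 = (7.3 + 10) a, so a = 22.014 / 17.3 = 1.2725 m/s².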